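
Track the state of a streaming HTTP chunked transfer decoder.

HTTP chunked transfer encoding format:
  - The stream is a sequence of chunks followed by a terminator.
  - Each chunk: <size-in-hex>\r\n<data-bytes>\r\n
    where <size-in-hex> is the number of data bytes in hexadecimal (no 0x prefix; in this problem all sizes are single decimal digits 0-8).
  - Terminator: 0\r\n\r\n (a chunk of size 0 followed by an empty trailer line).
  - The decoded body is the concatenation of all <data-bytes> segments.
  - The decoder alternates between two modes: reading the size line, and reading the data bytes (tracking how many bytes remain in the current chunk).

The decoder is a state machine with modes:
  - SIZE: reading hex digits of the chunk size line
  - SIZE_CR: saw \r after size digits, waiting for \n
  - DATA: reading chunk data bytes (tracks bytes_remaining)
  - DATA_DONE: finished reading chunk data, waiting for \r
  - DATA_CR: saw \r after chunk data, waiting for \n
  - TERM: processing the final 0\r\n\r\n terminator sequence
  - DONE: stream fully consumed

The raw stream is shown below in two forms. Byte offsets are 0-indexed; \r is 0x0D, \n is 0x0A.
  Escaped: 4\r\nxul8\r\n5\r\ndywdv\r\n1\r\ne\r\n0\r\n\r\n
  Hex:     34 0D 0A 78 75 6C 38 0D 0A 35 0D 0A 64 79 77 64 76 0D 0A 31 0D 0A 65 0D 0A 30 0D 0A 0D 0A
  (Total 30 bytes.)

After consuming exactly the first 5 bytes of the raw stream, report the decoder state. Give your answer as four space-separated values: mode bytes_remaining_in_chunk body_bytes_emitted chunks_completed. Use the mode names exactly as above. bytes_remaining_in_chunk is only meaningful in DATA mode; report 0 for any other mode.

Answer: DATA 2 2 0

Derivation:
Byte 0 = '4': mode=SIZE remaining=0 emitted=0 chunks_done=0
Byte 1 = 0x0D: mode=SIZE_CR remaining=0 emitted=0 chunks_done=0
Byte 2 = 0x0A: mode=DATA remaining=4 emitted=0 chunks_done=0
Byte 3 = 'x': mode=DATA remaining=3 emitted=1 chunks_done=0
Byte 4 = 'u': mode=DATA remaining=2 emitted=2 chunks_done=0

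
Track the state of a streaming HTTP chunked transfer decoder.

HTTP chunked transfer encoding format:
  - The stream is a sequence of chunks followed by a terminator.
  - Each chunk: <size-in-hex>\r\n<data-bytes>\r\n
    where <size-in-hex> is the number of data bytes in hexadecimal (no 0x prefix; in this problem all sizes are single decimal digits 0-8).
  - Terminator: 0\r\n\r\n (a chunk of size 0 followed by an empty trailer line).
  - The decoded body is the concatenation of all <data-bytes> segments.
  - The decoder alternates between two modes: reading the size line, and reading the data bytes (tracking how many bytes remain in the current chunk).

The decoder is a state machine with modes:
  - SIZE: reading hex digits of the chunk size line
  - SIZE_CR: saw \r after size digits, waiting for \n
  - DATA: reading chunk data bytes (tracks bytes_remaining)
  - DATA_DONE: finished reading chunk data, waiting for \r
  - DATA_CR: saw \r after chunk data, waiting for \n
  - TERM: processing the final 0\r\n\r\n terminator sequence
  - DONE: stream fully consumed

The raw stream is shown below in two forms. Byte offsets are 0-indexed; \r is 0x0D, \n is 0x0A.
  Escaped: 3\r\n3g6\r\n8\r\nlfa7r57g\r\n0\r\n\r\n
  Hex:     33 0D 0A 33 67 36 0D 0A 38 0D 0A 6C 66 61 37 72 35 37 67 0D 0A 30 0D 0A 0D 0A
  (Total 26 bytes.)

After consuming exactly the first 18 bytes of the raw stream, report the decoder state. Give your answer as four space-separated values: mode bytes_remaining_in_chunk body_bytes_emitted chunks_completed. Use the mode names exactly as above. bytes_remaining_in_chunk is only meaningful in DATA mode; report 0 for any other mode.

Byte 0 = '3': mode=SIZE remaining=0 emitted=0 chunks_done=0
Byte 1 = 0x0D: mode=SIZE_CR remaining=0 emitted=0 chunks_done=0
Byte 2 = 0x0A: mode=DATA remaining=3 emitted=0 chunks_done=0
Byte 3 = '3': mode=DATA remaining=2 emitted=1 chunks_done=0
Byte 4 = 'g': mode=DATA remaining=1 emitted=2 chunks_done=0
Byte 5 = '6': mode=DATA_DONE remaining=0 emitted=3 chunks_done=0
Byte 6 = 0x0D: mode=DATA_CR remaining=0 emitted=3 chunks_done=0
Byte 7 = 0x0A: mode=SIZE remaining=0 emitted=3 chunks_done=1
Byte 8 = '8': mode=SIZE remaining=0 emitted=3 chunks_done=1
Byte 9 = 0x0D: mode=SIZE_CR remaining=0 emitted=3 chunks_done=1
Byte 10 = 0x0A: mode=DATA remaining=8 emitted=3 chunks_done=1
Byte 11 = 'l': mode=DATA remaining=7 emitted=4 chunks_done=1
Byte 12 = 'f': mode=DATA remaining=6 emitted=5 chunks_done=1
Byte 13 = 'a': mode=DATA remaining=5 emitted=6 chunks_done=1
Byte 14 = '7': mode=DATA remaining=4 emitted=7 chunks_done=1
Byte 15 = 'r': mode=DATA remaining=3 emitted=8 chunks_done=1
Byte 16 = '5': mode=DATA remaining=2 emitted=9 chunks_done=1
Byte 17 = '7': mode=DATA remaining=1 emitted=10 chunks_done=1

Answer: DATA 1 10 1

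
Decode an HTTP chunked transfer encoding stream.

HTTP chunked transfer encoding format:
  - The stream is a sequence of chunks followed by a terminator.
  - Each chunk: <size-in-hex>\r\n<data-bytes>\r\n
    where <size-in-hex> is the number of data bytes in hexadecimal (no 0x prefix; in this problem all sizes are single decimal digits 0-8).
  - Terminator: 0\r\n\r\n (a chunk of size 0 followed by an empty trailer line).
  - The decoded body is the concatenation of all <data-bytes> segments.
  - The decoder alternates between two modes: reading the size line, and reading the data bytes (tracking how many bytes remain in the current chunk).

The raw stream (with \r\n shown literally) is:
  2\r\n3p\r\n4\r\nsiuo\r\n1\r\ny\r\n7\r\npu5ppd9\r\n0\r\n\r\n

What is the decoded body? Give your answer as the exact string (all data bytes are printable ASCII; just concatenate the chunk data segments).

Chunk 1: stream[0..1]='2' size=0x2=2, data at stream[3..5]='3p' -> body[0..2], body so far='3p'
Chunk 2: stream[7..8]='4' size=0x4=4, data at stream[10..14]='siuo' -> body[2..6], body so far='3psiuo'
Chunk 3: stream[16..17]='1' size=0x1=1, data at stream[19..20]='y' -> body[6..7], body so far='3psiuoy'
Chunk 4: stream[22..23]='7' size=0x7=7, data at stream[25..32]='pu5ppd9' -> body[7..14], body so far='3psiuoypu5ppd9'
Chunk 5: stream[34..35]='0' size=0 (terminator). Final body='3psiuoypu5ppd9' (14 bytes)

Answer: 3psiuoypu5ppd9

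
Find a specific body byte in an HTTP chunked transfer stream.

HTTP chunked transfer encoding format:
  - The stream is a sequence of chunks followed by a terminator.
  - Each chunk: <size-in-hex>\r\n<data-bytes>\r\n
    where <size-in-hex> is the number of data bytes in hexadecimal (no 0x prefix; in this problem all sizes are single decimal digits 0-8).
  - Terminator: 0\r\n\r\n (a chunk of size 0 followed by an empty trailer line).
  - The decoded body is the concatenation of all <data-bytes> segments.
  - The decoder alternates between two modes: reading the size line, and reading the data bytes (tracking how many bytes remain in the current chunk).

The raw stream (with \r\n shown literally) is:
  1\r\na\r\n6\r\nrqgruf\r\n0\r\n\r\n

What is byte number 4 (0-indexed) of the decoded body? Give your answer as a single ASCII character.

Chunk 1: stream[0..1]='1' size=0x1=1, data at stream[3..4]='a' -> body[0..1], body so far='a'
Chunk 2: stream[6..7]='6' size=0x6=6, data at stream[9..15]='rqgruf' -> body[1..7], body so far='arqgruf'
Chunk 3: stream[17..18]='0' size=0 (terminator). Final body='arqgruf' (7 bytes)
Body byte 4 = 'r'

Answer: r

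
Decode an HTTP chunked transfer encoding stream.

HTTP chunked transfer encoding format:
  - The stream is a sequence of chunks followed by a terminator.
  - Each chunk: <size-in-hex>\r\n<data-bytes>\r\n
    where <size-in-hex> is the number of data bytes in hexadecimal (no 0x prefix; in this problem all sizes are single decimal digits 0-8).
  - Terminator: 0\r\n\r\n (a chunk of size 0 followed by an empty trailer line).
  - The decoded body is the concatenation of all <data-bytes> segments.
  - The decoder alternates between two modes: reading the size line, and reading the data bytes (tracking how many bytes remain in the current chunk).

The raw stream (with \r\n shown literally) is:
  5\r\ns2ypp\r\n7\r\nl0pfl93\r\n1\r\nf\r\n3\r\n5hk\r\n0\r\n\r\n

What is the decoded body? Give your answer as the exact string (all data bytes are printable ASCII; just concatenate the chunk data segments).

Chunk 1: stream[0..1]='5' size=0x5=5, data at stream[3..8]='s2ypp' -> body[0..5], body so far='s2ypp'
Chunk 2: stream[10..11]='7' size=0x7=7, data at stream[13..20]='l0pfl93' -> body[5..12], body so far='s2yppl0pfl93'
Chunk 3: stream[22..23]='1' size=0x1=1, data at stream[25..26]='f' -> body[12..13], body so far='s2yppl0pfl93f'
Chunk 4: stream[28..29]='3' size=0x3=3, data at stream[31..34]='5hk' -> body[13..16], body so far='s2yppl0pfl93f5hk'
Chunk 5: stream[36..37]='0' size=0 (terminator). Final body='s2yppl0pfl93f5hk' (16 bytes)

Answer: s2yppl0pfl93f5hk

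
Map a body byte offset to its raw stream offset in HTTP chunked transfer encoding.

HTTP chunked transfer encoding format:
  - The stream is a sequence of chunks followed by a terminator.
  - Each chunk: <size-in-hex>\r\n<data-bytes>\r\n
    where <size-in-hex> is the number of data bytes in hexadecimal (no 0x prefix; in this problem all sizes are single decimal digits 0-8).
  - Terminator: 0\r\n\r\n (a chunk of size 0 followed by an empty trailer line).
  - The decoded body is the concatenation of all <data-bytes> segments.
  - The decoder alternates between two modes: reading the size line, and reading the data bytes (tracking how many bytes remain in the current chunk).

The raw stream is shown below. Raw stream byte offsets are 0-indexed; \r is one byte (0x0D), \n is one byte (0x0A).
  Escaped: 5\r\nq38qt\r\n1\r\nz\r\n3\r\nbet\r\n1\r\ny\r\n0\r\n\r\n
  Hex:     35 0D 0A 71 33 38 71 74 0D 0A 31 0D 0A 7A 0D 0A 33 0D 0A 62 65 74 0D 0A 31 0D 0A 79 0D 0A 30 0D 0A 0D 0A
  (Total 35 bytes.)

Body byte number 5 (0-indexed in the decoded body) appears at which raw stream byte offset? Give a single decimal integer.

Answer: 13

Derivation:
Chunk 1: stream[0..1]='5' size=0x5=5, data at stream[3..8]='q38qt' -> body[0..5], body so far='q38qt'
Chunk 2: stream[10..11]='1' size=0x1=1, data at stream[13..14]='z' -> body[5..6], body so far='q38qtz'
Chunk 3: stream[16..17]='3' size=0x3=3, data at stream[19..22]='bet' -> body[6..9], body so far='q38qtzbet'
Chunk 4: stream[24..25]='1' size=0x1=1, data at stream[27..28]='y' -> body[9..10], body so far='q38qtzbety'
Chunk 5: stream[30..31]='0' size=0 (terminator). Final body='q38qtzbety' (10 bytes)
Body byte 5 at stream offset 13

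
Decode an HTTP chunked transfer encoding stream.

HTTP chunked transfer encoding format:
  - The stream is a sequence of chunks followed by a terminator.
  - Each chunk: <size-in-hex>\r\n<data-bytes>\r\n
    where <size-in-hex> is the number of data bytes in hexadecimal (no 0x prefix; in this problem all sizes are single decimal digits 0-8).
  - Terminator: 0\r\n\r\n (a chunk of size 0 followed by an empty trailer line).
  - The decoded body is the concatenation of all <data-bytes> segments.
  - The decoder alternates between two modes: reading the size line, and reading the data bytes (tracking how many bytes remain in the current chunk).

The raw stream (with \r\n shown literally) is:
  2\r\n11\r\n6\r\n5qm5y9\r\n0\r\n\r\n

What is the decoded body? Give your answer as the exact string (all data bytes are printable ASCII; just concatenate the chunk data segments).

Chunk 1: stream[0..1]='2' size=0x2=2, data at stream[3..5]='11' -> body[0..2], body so far='11'
Chunk 2: stream[7..8]='6' size=0x6=6, data at stream[10..16]='5qm5y9' -> body[2..8], body so far='115qm5y9'
Chunk 3: stream[18..19]='0' size=0 (terminator). Final body='115qm5y9' (8 bytes)

Answer: 115qm5y9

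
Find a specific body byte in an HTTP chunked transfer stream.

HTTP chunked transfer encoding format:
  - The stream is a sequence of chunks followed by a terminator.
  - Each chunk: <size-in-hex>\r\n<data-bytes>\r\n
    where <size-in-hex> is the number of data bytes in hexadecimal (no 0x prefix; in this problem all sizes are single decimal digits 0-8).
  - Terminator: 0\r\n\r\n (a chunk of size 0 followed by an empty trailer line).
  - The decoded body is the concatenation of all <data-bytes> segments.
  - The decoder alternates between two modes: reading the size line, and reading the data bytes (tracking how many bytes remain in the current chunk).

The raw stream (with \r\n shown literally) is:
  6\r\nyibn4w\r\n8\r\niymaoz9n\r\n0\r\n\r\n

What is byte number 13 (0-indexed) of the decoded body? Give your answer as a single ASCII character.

Chunk 1: stream[0..1]='6' size=0x6=6, data at stream[3..9]='yibn4w' -> body[0..6], body so far='yibn4w'
Chunk 2: stream[11..12]='8' size=0x8=8, data at stream[14..22]='iymaoz9n' -> body[6..14], body so far='yibn4wiymaoz9n'
Chunk 3: stream[24..25]='0' size=0 (terminator). Final body='yibn4wiymaoz9n' (14 bytes)
Body byte 13 = 'n'

Answer: n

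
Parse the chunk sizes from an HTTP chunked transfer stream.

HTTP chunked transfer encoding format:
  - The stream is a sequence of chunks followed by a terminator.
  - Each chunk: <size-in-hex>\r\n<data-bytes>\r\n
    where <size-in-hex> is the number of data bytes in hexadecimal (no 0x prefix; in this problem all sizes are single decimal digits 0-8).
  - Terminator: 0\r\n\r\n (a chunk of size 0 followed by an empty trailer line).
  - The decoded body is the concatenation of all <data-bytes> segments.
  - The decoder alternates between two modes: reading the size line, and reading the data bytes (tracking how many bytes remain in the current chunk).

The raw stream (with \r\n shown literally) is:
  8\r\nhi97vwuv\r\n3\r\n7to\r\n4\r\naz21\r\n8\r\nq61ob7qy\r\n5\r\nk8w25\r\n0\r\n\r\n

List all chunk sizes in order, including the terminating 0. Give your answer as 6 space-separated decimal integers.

Chunk 1: stream[0..1]='8' size=0x8=8, data at stream[3..11]='hi97vwuv' -> body[0..8], body so far='hi97vwuv'
Chunk 2: stream[13..14]='3' size=0x3=3, data at stream[16..19]='7to' -> body[8..11], body so far='hi97vwuv7to'
Chunk 3: stream[21..22]='4' size=0x4=4, data at stream[24..28]='az21' -> body[11..15], body so far='hi97vwuv7toaz21'
Chunk 4: stream[30..31]='8' size=0x8=8, data at stream[33..41]='q61ob7qy' -> body[15..23], body so far='hi97vwuv7toaz21q61ob7qy'
Chunk 5: stream[43..44]='5' size=0x5=5, data at stream[46..51]='k8w25' -> body[23..28], body so far='hi97vwuv7toaz21q61ob7qyk8w25'
Chunk 6: stream[53..54]='0' size=0 (terminator). Final body='hi97vwuv7toaz21q61ob7qyk8w25' (28 bytes)

Answer: 8 3 4 8 5 0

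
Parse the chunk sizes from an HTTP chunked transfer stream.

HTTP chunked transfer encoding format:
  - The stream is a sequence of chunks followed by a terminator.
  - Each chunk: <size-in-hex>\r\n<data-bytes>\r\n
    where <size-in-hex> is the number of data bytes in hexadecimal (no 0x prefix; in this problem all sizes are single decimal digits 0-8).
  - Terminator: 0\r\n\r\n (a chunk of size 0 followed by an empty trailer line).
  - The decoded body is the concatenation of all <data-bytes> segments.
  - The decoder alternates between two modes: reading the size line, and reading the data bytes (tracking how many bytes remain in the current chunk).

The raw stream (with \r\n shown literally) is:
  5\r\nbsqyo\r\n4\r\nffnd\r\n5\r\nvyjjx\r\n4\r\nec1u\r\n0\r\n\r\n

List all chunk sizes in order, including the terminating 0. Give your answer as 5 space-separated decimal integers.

Answer: 5 4 5 4 0

Derivation:
Chunk 1: stream[0..1]='5' size=0x5=5, data at stream[3..8]='bsqyo' -> body[0..5], body so far='bsqyo'
Chunk 2: stream[10..11]='4' size=0x4=4, data at stream[13..17]='ffnd' -> body[5..9], body so far='bsqyoffnd'
Chunk 3: stream[19..20]='5' size=0x5=5, data at stream[22..27]='vyjjx' -> body[9..14], body so far='bsqyoffndvyjjx'
Chunk 4: stream[29..30]='4' size=0x4=4, data at stream[32..36]='ec1u' -> body[14..18], body so far='bsqyoffndvyjjxec1u'
Chunk 5: stream[38..39]='0' size=0 (terminator). Final body='bsqyoffndvyjjxec1u' (18 bytes)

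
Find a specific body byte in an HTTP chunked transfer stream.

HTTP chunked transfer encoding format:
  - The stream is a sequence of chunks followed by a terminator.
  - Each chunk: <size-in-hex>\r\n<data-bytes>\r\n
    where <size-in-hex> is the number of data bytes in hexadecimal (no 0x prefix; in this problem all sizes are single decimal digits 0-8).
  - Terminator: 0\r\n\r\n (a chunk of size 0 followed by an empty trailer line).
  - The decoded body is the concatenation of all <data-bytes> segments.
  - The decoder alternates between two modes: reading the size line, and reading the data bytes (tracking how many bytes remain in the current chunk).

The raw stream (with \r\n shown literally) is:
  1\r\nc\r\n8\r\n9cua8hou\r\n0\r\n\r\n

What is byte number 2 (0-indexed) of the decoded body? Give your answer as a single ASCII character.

Answer: c

Derivation:
Chunk 1: stream[0..1]='1' size=0x1=1, data at stream[3..4]='c' -> body[0..1], body so far='c'
Chunk 2: stream[6..7]='8' size=0x8=8, data at stream[9..17]='9cua8hou' -> body[1..9], body so far='c9cua8hou'
Chunk 3: stream[19..20]='0' size=0 (terminator). Final body='c9cua8hou' (9 bytes)
Body byte 2 = 'c'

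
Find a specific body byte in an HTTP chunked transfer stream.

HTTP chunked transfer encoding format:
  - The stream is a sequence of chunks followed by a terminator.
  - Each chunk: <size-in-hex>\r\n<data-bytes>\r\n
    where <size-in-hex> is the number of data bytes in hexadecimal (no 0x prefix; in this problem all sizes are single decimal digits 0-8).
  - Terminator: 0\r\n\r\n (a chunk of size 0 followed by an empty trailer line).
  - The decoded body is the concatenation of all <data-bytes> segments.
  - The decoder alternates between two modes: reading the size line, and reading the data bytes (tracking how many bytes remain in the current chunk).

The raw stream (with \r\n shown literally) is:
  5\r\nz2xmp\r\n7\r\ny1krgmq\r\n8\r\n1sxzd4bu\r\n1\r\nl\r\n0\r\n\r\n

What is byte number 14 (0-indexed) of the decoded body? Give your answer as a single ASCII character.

Answer: x

Derivation:
Chunk 1: stream[0..1]='5' size=0x5=5, data at stream[3..8]='z2xmp' -> body[0..5], body so far='z2xmp'
Chunk 2: stream[10..11]='7' size=0x7=7, data at stream[13..20]='y1krgmq' -> body[5..12], body so far='z2xmpy1krgmq'
Chunk 3: stream[22..23]='8' size=0x8=8, data at stream[25..33]='1sxzd4bu' -> body[12..20], body so far='z2xmpy1krgmq1sxzd4bu'
Chunk 4: stream[35..36]='1' size=0x1=1, data at stream[38..39]='l' -> body[20..21], body so far='z2xmpy1krgmq1sxzd4bul'
Chunk 5: stream[41..42]='0' size=0 (terminator). Final body='z2xmpy1krgmq1sxzd4bul' (21 bytes)
Body byte 14 = 'x'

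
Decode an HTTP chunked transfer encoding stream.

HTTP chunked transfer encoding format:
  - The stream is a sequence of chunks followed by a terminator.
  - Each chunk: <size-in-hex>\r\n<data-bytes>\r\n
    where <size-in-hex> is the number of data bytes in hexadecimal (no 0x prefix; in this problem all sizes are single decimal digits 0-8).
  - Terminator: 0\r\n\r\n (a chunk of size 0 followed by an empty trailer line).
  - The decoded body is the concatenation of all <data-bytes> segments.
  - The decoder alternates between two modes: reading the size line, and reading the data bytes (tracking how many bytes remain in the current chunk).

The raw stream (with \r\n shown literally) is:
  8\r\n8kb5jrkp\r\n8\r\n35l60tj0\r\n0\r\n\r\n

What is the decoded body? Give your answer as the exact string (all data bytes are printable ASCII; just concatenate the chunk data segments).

Chunk 1: stream[0..1]='8' size=0x8=8, data at stream[3..11]='8kb5jrkp' -> body[0..8], body so far='8kb5jrkp'
Chunk 2: stream[13..14]='8' size=0x8=8, data at stream[16..24]='35l60tj0' -> body[8..16], body so far='8kb5jrkp35l60tj0'
Chunk 3: stream[26..27]='0' size=0 (terminator). Final body='8kb5jrkp35l60tj0' (16 bytes)

Answer: 8kb5jrkp35l60tj0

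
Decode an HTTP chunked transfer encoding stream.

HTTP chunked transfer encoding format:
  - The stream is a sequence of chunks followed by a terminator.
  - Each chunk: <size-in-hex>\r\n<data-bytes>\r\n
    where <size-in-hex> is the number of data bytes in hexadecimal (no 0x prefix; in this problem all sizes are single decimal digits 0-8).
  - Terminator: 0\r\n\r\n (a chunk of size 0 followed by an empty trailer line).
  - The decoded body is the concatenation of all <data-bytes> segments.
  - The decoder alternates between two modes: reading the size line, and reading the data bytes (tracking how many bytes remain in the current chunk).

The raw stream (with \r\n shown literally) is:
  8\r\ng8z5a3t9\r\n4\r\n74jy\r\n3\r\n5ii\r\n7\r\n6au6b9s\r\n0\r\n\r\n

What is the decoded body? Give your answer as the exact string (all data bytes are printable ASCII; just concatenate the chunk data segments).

Answer: g8z5a3t974jy5ii6au6b9s

Derivation:
Chunk 1: stream[0..1]='8' size=0x8=8, data at stream[3..11]='g8z5a3t9' -> body[0..8], body so far='g8z5a3t9'
Chunk 2: stream[13..14]='4' size=0x4=4, data at stream[16..20]='74jy' -> body[8..12], body so far='g8z5a3t974jy'
Chunk 3: stream[22..23]='3' size=0x3=3, data at stream[25..28]='5ii' -> body[12..15], body so far='g8z5a3t974jy5ii'
Chunk 4: stream[30..31]='7' size=0x7=7, data at stream[33..40]='6au6b9s' -> body[15..22], body so far='g8z5a3t974jy5ii6au6b9s'
Chunk 5: stream[42..43]='0' size=0 (terminator). Final body='g8z5a3t974jy5ii6au6b9s' (22 bytes)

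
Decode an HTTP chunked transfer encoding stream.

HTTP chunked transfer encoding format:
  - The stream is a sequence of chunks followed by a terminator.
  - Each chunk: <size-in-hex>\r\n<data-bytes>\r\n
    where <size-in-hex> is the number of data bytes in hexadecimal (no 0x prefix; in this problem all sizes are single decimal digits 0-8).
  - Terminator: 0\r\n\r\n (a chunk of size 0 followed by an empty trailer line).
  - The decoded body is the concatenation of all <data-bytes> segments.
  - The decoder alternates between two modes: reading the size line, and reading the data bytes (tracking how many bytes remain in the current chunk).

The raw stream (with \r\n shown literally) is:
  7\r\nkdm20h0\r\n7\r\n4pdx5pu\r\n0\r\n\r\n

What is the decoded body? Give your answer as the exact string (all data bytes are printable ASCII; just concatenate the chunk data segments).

Chunk 1: stream[0..1]='7' size=0x7=7, data at stream[3..10]='kdm20h0' -> body[0..7], body so far='kdm20h0'
Chunk 2: stream[12..13]='7' size=0x7=7, data at stream[15..22]='4pdx5pu' -> body[7..14], body so far='kdm20h04pdx5pu'
Chunk 3: stream[24..25]='0' size=0 (terminator). Final body='kdm20h04pdx5pu' (14 bytes)

Answer: kdm20h04pdx5pu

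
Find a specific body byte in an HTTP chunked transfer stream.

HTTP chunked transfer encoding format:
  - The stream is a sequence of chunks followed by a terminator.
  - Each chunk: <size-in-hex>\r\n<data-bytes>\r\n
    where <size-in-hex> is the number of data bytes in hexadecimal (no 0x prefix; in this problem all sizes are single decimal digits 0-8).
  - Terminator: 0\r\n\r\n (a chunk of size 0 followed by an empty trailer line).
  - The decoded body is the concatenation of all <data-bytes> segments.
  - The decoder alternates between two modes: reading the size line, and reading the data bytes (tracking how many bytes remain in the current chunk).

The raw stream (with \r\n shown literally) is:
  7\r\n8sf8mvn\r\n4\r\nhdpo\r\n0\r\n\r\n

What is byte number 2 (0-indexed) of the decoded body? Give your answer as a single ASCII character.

Answer: f

Derivation:
Chunk 1: stream[0..1]='7' size=0x7=7, data at stream[3..10]='8sf8mvn' -> body[0..7], body so far='8sf8mvn'
Chunk 2: stream[12..13]='4' size=0x4=4, data at stream[15..19]='hdpo' -> body[7..11], body so far='8sf8mvnhdpo'
Chunk 3: stream[21..22]='0' size=0 (terminator). Final body='8sf8mvnhdpo' (11 bytes)
Body byte 2 = 'f'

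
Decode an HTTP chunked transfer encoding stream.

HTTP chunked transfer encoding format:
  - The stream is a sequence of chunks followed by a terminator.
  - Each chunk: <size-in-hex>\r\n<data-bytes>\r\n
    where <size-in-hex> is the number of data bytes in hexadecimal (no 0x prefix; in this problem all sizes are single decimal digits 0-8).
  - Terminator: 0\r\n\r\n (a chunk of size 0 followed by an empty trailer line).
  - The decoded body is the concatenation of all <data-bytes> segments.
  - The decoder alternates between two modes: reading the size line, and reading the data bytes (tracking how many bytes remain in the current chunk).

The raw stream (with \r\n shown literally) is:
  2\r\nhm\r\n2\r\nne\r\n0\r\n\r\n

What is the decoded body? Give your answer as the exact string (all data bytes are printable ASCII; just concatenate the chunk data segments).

Chunk 1: stream[0..1]='2' size=0x2=2, data at stream[3..5]='hm' -> body[0..2], body so far='hm'
Chunk 2: stream[7..8]='2' size=0x2=2, data at stream[10..12]='ne' -> body[2..4], body so far='hmne'
Chunk 3: stream[14..15]='0' size=0 (terminator). Final body='hmne' (4 bytes)

Answer: hmne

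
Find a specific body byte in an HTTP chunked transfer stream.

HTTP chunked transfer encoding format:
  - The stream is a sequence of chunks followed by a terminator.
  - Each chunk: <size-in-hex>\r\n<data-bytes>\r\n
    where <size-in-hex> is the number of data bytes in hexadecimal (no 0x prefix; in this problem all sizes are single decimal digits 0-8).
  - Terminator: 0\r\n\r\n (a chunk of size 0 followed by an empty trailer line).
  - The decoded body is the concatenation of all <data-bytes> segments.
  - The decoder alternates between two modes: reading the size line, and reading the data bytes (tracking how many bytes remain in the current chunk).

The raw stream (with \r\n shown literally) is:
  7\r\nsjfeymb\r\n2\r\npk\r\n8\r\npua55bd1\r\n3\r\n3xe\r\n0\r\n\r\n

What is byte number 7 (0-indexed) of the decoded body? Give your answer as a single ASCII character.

Answer: p

Derivation:
Chunk 1: stream[0..1]='7' size=0x7=7, data at stream[3..10]='sjfeymb' -> body[0..7], body so far='sjfeymb'
Chunk 2: stream[12..13]='2' size=0x2=2, data at stream[15..17]='pk' -> body[7..9], body so far='sjfeymbpk'
Chunk 3: stream[19..20]='8' size=0x8=8, data at stream[22..30]='pua55bd1' -> body[9..17], body so far='sjfeymbpkpua55bd1'
Chunk 4: stream[32..33]='3' size=0x3=3, data at stream[35..38]='3xe' -> body[17..20], body so far='sjfeymbpkpua55bd13xe'
Chunk 5: stream[40..41]='0' size=0 (terminator). Final body='sjfeymbpkpua55bd13xe' (20 bytes)
Body byte 7 = 'p'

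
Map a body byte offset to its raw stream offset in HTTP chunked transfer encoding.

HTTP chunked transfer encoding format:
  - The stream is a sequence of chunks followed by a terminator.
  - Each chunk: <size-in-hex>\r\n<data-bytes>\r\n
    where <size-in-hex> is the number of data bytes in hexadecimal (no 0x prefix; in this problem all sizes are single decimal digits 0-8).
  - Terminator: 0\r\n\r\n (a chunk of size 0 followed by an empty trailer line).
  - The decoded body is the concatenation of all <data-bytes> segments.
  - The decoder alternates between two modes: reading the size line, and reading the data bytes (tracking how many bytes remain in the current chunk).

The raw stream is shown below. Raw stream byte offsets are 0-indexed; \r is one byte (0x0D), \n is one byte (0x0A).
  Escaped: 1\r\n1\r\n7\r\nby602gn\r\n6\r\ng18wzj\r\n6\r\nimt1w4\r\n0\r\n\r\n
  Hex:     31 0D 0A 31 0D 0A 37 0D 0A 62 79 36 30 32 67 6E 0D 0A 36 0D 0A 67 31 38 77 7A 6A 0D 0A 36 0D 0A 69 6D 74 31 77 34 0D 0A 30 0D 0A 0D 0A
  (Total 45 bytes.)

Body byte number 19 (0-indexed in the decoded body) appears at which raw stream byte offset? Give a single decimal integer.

Answer: 37

Derivation:
Chunk 1: stream[0..1]='1' size=0x1=1, data at stream[3..4]='1' -> body[0..1], body so far='1'
Chunk 2: stream[6..7]='7' size=0x7=7, data at stream[9..16]='by602gn' -> body[1..8], body so far='1by602gn'
Chunk 3: stream[18..19]='6' size=0x6=6, data at stream[21..27]='g18wzj' -> body[8..14], body so far='1by602gng18wzj'
Chunk 4: stream[29..30]='6' size=0x6=6, data at stream[32..38]='imt1w4' -> body[14..20], body so far='1by602gng18wzjimt1w4'
Chunk 5: stream[40..41]='0' size=0 (terminator). Final body='1by602gng18wzjimt1w4' (20 bytes)
Body byte 19 at stream offset 37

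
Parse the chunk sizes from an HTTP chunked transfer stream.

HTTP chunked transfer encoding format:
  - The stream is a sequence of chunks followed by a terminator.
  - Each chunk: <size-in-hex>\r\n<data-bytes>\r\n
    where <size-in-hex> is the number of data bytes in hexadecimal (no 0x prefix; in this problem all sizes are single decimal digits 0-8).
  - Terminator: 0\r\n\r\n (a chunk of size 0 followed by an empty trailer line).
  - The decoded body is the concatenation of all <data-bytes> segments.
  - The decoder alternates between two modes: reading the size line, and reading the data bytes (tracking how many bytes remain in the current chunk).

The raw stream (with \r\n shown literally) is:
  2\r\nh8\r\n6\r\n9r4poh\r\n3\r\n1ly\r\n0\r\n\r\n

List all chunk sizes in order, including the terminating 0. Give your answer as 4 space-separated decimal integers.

Chunk 1: stream[0..1]='2' size=0x2=2, data at stream[3..5]='h8' -> body[0..2], body so far='h8'
Chunk 2: stream[7..8]='6' size=0x6=6, data at stream[10..16]='9r4poh' -> body[2..8], body so far='h89r4poh'
Chunk 3: stream[18..19]='3' size=0x3=3, data at stream[21..24]='1ly' -> body[8..11], body so far='h89r4poh1ly'
Chunk 4: stream[26..27]='0' size=0 (terminator). Final body='h89r4poh1ly' (11 bytes)

Answer: 2 6 3 0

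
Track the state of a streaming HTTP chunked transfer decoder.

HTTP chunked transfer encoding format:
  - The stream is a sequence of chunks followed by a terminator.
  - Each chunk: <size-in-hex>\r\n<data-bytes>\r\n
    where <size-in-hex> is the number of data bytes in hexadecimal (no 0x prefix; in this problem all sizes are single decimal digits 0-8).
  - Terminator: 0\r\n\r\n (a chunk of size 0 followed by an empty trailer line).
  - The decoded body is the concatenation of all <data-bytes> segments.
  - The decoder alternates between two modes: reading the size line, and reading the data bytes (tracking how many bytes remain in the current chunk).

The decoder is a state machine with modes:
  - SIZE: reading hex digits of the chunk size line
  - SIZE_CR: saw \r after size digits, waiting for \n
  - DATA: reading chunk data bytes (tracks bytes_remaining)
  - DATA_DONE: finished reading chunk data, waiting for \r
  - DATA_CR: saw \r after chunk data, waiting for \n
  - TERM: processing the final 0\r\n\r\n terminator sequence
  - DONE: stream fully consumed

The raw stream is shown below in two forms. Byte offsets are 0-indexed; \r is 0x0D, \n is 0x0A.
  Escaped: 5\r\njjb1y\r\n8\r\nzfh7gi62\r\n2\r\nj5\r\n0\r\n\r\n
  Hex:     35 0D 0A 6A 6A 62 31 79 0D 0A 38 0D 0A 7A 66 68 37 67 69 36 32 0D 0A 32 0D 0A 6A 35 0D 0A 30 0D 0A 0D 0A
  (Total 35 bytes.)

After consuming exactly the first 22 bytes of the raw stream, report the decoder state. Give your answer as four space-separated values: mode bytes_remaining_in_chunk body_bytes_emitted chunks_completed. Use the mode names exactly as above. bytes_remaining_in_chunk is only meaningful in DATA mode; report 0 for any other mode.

Answer: DATA_CR 0 13 1

Derivation:
Byte 0 = '5': mode=SIZE remaining=0 emitted=0 chunks_done=0
Byte 1 = 0x0D: mode=SIZE_CR remaining=0 emitted=0 chunks_done=0
Byte 2 = 0x0A: mode=DATA remaining=5 emitted=0 chunks_done=0
Byte 3 = 'j': mode=DATA remaining=4 emitted=1 chunks_done=0
Byte 4 = 'j': mode=DATA remaining=3 emitted=2 chunks_done=0
Byte 5 = 'b': mode=DATA remaining=2 emitted=3 chunks_done=0
Byte 6 = '1': mode=DATA remaining=1 emitted=4 chunks_done=0
Byte 7 = 'y': mode=DATA_DONE remaining=0 emitted=5 chunks_done=0
Byte 8 = 0x0D: mode=DATA_CR remaining=0 emitted=5 chunks_done=0
Byte 9 = 0x0A: mode=SIZE remaining=0 emitted=5 chunks_done=1
Byte 10 = '8': mode=SIZE remaining=0 emitted=5 chunks_done=1
Byte 11 = 0x0D: mode=SIZE_CR remaining=0 emitted=5 chunks_done=1
Byte 12 = 0x0A: mode=DATA remaining=8 emitted=5 chunks_done=1
Byte 13 = 'z': mode=DATA remaining=7 emitted=6 chunks_done=1
Byte 14 = 'f': mode=DATA remaining=6 emitted=7 chunks_done=1
Byte 15 = 'h': mode=DATA remaining=5 emitted=8 chunks_done=1
Byte 16 = '7': mode=DATA remaining=4 emitted=9 chunks_done=1
Byte 17 = 'g': mode=DATA remaining=3 emitted=10 chunks_done=1
Byte 18 = 'i': mode=DATA remaining=2 emitted=11 chunks_done=1
Byte 19 = '6': mode=DATA remaining=1 emitted=12 chunks_done=1
Byte 20 = '2': mode=DATA_DONE remaining=0 emitted=13 chunks_done=1
Byte 21 = 0x0D: mode=DATA_CR remaining=0 emitted=13 chunks_done=1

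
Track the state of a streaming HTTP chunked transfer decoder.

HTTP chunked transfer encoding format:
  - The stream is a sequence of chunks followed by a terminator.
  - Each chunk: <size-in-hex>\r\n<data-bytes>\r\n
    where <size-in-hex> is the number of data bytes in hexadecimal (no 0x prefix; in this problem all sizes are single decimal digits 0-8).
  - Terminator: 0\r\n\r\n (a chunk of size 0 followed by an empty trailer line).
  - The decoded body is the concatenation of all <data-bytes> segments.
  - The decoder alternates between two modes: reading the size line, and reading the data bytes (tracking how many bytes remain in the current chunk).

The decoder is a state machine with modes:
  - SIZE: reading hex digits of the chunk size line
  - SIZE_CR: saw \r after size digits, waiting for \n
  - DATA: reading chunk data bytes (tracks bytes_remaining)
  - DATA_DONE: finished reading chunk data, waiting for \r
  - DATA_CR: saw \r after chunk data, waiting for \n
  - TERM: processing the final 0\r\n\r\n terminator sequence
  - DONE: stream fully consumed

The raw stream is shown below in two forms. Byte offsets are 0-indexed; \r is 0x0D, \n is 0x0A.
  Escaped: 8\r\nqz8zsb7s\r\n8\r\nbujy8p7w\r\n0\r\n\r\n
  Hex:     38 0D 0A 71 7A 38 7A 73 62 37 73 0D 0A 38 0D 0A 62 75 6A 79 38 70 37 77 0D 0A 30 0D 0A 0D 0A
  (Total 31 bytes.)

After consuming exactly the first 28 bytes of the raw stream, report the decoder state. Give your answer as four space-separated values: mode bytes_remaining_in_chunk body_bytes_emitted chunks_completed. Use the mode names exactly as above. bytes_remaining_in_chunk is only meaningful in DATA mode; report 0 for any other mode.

Answer: SIZE_CR 0 16 2

Derivation:
Byte 0 = '8': mode=SIZE remaining=0 emitted=0 chunks_done=0
Byte 1 = 0x0D: mode=SIZE_CR remaining=0 emitted=0 chunks_done=0
Byte 2 = 0x0A: mode=DATA remaining=8 emitted=0 chunks_done=0
Byte 3 = 'q': mode=DATA remaining=7 emitted=1 chunks_done=0
Byte 4 = 'z': mode=DATA remaining=6 emitted=2 chunks_done=0
Byte 5 = '8': mode=DATA remaining=5 emitted=3 chunks_done=0
Byte 6 = 'z': mode=DATA remaining=4 emitted=4 chunks_done=0
Byte 7 = 's': mode=DATA remaining=3 emitted=5 chunks_done=0
Byte 8 = 'b': mode=DATA remaining=2 emitted=6 chunks_done=0
Byte 9 = '7': mode=DATA remaining=1 emitted=7 chunks_done=0
Byte 10 = 's': mode=DATA_DONE remaining=0 emitted=8 chunks_done=0
Byte 11 = 0x0D: mode=DATA_CR remaining=0 emitted=8 chunks_done=0
Byte 12 = 0x0A: mode=SIZE remaining=0 emitted=8 chunks_done=1
Byte 13 = '8': mode=SIZE remaining=0 emitted=8 chunks_done=1
Byte 14 = 0x0D: mode=SIZE_CR remaining=0 emitted=8 chunks_done=1
Byte 15 = 0x0A: mode=DATA remaining=8 emitted=8 chunks_done=1
Byte 16 = 'b': mode=DATA remaining=7 emitted=9 chunks_done=1
Byte 17 = 'u': mode=DATA remaining=6 emitted=10 chunks_done=1
Byte 18 = 'j': mode=DATA remaining=5 emitted=11 chunks_done=1
Byte 19 = 'y': mode=DATA remaining=4 emitted=12 chunks_done=1
Byte 20 = '8': mode=DATA remaining=3 emitted=13 chunks_done=1
Byte 21 = 'p': mode=DATA remaining=2 emitted=14 chunks_done=1
Byte 22 = '7': mode=DATA remaining=1 emitted=15 chunks_done=1
Byte 23 = 'w': mode=DATA_DONE remaining=0 emitted=16 chunks_done=1
Byte 24 = 0x0D: mode=DATA_CR remaining=0 emitted=16 chunks_done=1
Byte 25 = 0x0A: mode=SIZE remaining=0 emitted=16 chunks_done=2
Byte 26 = '0': mode=SIZE remaining=0 emitted=16 chunks_done=2
Byte 27 = 0x0D: mode=SIZE_CR remaining=0 emitted=16 chunks_done=2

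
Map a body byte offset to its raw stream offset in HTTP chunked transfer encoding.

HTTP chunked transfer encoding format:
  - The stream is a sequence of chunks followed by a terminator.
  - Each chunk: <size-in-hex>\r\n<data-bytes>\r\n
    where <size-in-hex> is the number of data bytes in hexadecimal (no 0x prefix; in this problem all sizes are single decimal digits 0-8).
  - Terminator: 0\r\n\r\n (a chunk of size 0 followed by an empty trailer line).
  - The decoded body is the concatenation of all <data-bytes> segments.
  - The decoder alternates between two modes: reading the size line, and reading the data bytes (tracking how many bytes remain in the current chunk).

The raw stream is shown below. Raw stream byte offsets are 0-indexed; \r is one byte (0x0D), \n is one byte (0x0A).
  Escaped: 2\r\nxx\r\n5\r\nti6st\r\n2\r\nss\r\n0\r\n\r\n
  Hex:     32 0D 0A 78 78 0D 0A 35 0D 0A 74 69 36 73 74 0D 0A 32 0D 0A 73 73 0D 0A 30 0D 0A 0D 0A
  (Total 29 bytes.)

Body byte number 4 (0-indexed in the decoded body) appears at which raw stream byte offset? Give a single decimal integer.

Answer: 12

Derivation:
Chunk 1: stream[0..1]='2' size=0x2=2, data at stream[3..5]='xx' -> body[0..2], body so far='xx'
Chunk 2: stream[7..8]='5' size=0x5=5, data at stream[10..15]='ti6st' -> body[2..7], body so far='xxti6st'
Chunk 3: stream[17..18]='2' size=0x2=2, data at stream[20..22]='ss' -> body[7..9], body so far='xxti6stss'
Chunk 4: stream[24..25]='0' size=0 (terminator). Final body='xxti6stss' (9 bytes)
Body byte 4 at stream offset 12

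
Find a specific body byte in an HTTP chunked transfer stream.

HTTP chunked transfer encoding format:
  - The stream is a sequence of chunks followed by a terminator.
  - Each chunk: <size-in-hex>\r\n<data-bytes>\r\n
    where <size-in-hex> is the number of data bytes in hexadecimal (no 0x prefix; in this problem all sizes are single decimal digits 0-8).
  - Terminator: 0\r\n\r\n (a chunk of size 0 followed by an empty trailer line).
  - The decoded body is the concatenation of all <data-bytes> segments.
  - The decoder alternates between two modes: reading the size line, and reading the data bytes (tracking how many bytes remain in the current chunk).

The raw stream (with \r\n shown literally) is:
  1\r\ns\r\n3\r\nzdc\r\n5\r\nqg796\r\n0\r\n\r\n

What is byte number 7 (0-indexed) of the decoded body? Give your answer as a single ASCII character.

Chunk 1: stream[0..1]='1' size=0x1=1, data at stream[3..4]='s' -> body[0..1], body so far='s'
Chunk 2: stream[6..7]='3' size=0x3=3, data at stream[9..12]='zdc' -> body[1..4], body so far='szdc'
Chunk 3: stream[14..15]='5' size=0x5=5, data at stream[17..22]='qg796' -> body[4..9], body so far='szdcqg796'
Chunk 4: stream[24..25]='0' size=0 (terminator). Final body='szdcqg796' (9 bytes)
Body byte 7 = '9'

Answer: 9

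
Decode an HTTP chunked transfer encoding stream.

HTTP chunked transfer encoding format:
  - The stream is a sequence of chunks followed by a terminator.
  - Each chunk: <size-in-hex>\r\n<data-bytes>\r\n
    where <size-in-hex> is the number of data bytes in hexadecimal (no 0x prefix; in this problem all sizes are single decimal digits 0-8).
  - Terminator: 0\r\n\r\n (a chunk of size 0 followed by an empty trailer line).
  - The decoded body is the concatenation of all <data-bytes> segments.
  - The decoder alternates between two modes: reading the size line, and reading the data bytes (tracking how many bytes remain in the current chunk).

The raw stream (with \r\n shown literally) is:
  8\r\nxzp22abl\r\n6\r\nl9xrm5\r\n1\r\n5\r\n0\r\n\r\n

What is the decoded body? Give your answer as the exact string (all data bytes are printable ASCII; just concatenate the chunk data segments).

Chunk 1: stream[0..1]='8' size=0x8=8, data at stream[3..11]='xzp22abl' -> body[0..8], body so far='xzp22abl'
Chunk 2: stream[13..14]='6' size=0x6=6, data at stream[16..22]='l9xrm5' -> body[8..14], body so far='xzp22abll9xrm5'
Chunk 3: stream[24..25]='1' size=0x1=1, data at stream[27..28]='5' -> body[14..15], body so far='xzp22abll9xrm55'
Chunk 4: stream[30..31]='0' size=0 (terminator). Final body='xzp22abll9xrm55' (15 bytes)

Answer: xzp22abll9xrm55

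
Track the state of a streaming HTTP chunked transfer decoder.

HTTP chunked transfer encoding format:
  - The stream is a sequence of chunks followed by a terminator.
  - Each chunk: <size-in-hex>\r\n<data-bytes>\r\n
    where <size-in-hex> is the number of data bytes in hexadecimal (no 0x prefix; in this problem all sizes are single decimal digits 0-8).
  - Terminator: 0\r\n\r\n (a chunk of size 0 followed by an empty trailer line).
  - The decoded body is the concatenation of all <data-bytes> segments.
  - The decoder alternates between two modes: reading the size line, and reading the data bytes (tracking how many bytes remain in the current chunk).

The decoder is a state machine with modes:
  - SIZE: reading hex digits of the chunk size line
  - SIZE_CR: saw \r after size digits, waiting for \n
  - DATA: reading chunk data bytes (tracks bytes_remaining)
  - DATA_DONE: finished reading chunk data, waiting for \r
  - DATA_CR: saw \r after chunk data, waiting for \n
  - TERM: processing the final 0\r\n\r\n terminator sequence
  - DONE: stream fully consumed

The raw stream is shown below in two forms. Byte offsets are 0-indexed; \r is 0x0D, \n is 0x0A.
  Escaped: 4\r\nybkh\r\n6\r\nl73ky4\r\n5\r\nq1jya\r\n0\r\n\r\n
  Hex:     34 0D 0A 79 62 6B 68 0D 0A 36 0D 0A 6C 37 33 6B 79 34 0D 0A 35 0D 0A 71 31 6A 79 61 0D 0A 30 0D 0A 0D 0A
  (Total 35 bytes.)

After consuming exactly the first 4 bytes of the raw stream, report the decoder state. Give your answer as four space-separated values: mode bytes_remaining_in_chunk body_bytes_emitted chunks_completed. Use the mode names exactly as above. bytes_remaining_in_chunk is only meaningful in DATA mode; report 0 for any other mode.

Answer: DATA 3 1 0

Derivation:
Byte 0 = '4': mode=SIZE remaining=0 emitted=0 chunks_done=0
Byte 1 = 0x0D: mode=SIZE_CR remaining=0 emitted=0 chunks_done=0
Byte 2 = 0x0A: mode=DATA remaining=4 emitted=0 chunks_done=0
Byte 3 = 'y': mode=DATA remaining=3 emitted=1 chunks_done=0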